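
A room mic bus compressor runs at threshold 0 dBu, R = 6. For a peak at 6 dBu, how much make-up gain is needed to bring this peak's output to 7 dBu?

6 dB

Without make-up, output = threshold + overshoot/6 = 0 + 1 = 1 dBu.
Gap to target: 6 dB.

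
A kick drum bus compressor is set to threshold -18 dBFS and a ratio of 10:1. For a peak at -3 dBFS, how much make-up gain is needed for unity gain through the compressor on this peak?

Without make-up, output = threshold + overshoot/10 = -18 + 1.5 = -16.5 dBFS.
Gap to target: 13.5 dB.

13.5 dB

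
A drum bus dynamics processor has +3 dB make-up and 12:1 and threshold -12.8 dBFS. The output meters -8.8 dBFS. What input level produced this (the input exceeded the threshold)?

Remove make-up: -8.8 − 3 = -11.8 dBFS.
The compressed level sits -11.8 − (-12.8) = 1 dB over threshold.
Before 12:1 compression the overshoot was 1 × 12 = 12 dB, so input = -12.8 + 12 = -0.8 dBFS.

-0.8 dBFS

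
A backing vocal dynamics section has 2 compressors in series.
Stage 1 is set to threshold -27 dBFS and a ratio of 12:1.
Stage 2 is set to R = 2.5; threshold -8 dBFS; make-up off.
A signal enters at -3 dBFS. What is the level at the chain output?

Stage 1: -3 dBFS is 24 dB over -27 dBFS; at 12:1 that becomes 2 dB over, giving -25 dBFS.
Stage 2: -25 dBFS is at or below the -8 dBFS threshold — no compression; output -25 dBFS.

-25 dBFS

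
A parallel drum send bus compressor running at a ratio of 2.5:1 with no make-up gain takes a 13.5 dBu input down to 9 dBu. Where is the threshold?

Let T be the threshold. Output overshoot = (input overshoot)/R, so 9 − T = (13.5 − T)/2.5.
2.5·(9 − T) = 13.5 − T → 1.5·T = 22.5 − 13.5 = 9.
T = 9/1.5 = 6 dBu.

6 dBu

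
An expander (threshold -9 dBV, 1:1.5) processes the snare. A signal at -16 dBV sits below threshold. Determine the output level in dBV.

-19.5 dBV

Below threshold, a 1:1.5 expander applies gain = (1.5−1)×(T − x) of attenuation.
(1.5−1) × 7 = 3.5 dB, so output = -16 − 3.5 = -19.5 dBV.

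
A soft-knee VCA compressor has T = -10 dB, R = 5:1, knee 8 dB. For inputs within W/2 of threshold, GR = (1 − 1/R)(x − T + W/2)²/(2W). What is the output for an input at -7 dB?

-9.45 dB

x − T + W/2 = -7 − (-10) + 4 = 7.
GR = (1 − 1/5) × 7² / 16 = 0.8 × 49 / 16 = 2.45 dB.
Output = -7 − 2.45 = -9.45 dB.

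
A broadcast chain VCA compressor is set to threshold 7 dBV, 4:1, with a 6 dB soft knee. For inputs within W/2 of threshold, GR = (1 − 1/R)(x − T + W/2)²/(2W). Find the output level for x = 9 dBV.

x − T + W/2 = 9 − 7 + 3 = 5.
GR = (1 − 1/4) × 5² / 12 = 0.75 × 25 / 12 = 1.5625 dB.
Output = 9 − 1.5625 = 7.4375 dBV.

7.4375 dBV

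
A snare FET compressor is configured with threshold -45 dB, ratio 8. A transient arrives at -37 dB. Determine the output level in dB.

-44 dB

The input is 8 dB above the -45 dB threshold.
8:1 compression reduces that to 8/8 = 1 dB over.
So the level is -45 + 1 = -44 dB.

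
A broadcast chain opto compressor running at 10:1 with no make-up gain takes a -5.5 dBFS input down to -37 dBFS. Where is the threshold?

-40.5 dBFS

Input is 35 dB above T (since output overshoot × R = input overshoot: (-37 − T)·10 = -5.5 − T gives T = -40.5 dBFS).
Check: -40.5 + (-5.5 − (-40.5))/10 = -40.5 + 3.5 = -37 dBFS. ✓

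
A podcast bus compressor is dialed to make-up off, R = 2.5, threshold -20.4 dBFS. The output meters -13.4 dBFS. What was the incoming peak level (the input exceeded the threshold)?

-2.9 dBFS

That's 7 dB above the -20.4 dBFS threshold.
Undo the ratio: input overshoot = 7 × 2.5 = 17.5 dB, giving input = -2.9 dBFS.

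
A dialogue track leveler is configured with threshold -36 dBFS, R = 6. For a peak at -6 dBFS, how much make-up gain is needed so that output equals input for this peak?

Without make-up, output = threshold + overshoot/6 = -36 + 5 = -31 dBFS.
Gap to target: 25 dB.

25 dB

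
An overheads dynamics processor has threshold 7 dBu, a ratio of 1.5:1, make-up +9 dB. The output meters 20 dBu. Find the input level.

Remove make-up: 20 − 9 = 11 dBu.
That's 4 dB above the 7 dBu threshold.
Undo the ratio: input overshoot = 4 × 1.5 = 6 dB, giving input = 13 dBu.

13 dBu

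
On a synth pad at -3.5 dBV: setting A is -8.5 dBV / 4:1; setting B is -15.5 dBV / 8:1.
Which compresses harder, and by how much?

B, by 6.75 dB

A: overshoot 5 dB → output overshoot 1.25 dB → GR 3.75 dB.
B: overshoot 12 dB → output overshoot 1.5 dB → GR 10.5 dB.
B applies 6.75 dB more gain reduction.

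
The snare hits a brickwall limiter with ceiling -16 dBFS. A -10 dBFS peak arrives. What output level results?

The limiter clamps the peak to its -16 dBFS ceiling.

-16 dBFS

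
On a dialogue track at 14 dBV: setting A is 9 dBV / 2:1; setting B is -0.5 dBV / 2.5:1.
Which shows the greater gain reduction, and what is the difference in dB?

B, by 6.2 dB

A: 5 dB over, compressed to 2.5 dB over, so 2.5 dB of GR.
B: 14.5 dB over, compressed to 5.8 dB over, so 8.7 dB of GR.
Difference: 6.2 dB in favour of B.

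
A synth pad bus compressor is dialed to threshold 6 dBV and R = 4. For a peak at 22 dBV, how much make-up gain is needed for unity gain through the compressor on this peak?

Without make-up, output = threshold + overshoot/4 = 6 + 4 = 10 dBV.
Gap to target: 12 dB.

12 dB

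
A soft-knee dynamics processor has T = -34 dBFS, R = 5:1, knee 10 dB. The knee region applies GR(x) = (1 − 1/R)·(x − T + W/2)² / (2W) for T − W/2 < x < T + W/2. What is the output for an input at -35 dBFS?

x − T + W/2 = -35 − (-34) + 5 = 4.
GR = (1 − 1/5) × 4² / 20 = 0.8 × 16 / 20 = 0.64 dB.
Output = -35 − 0.64 = -35.64 dBFS.

-35.64 dBFS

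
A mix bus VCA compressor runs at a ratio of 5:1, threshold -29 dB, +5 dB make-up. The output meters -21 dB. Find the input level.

-14 dB

Before make-up, the level was -21 − 5 = -26 dB.
That's 3 dB above the -29 dB threshold.
Undo the ratio: input overshoot = 3 × 5 = 15 dB, giving input = -14 dB.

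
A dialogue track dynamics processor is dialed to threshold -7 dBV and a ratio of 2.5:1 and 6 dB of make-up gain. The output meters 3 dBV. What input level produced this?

Remove make-up: 3 − 6 = -3 dBV.
That's 4 dB above the -7 dBV threshold.
Undo the ratio: input overshoot = 4 × 2.5 = 10 dB, giving input = 3 dBV.

3 dBV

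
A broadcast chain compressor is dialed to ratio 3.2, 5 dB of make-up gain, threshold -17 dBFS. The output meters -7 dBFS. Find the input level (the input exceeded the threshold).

Stripping the +5 dB make-up gives -12 dBFS at the gain stage.
Post-compression overshoot = -12 − (-17) = 5 dB.
Input overshoot = R × output overshoot = 16 dB → input = -17 + 16 = -1 dBFS.

-1 dBFS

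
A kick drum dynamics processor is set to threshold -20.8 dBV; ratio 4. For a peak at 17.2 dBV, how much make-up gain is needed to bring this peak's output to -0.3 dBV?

11 dB

The peak compresses to -20.8 + 38/4 = -11.3 dBV.
To reach -0.3 dBV requires -0.3 − (-11.3) = 11 dB of make-up.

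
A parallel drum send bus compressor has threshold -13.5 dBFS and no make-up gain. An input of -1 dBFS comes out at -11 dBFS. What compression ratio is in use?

Input overshoot = -1 − (-13.5) = 12.5 dB; output overshoot = -11 − (-13.5) = 2.5 dB.
Ratio = 12.5 / 2.5 = 5.

5:1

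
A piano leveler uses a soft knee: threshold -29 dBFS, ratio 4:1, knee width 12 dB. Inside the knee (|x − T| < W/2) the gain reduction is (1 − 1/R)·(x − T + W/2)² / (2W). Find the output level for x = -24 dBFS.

x − T + W/2 = -24 − (-29) + 6 = 11.
GR = (1 − 1/4) × 11² / 24 = 0.75 × 121 / 24 = 3.78125 dB.
Output = -24 − 3.78125 = -27.78125 dBFS.

-27.78125 dBFS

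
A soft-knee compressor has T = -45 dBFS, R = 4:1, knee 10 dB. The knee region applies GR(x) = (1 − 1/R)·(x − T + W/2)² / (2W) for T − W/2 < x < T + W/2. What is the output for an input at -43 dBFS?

-44.8375 dBFS

x − T + W/2 = -43 − (-45) + 5 = 7.
GR = (1 − 1/4) × 7² / 20 = 0.75 × 49 / 20 = 1.8375 dB.
Output = -43 − 1.8375 = -44.8375 dBFS.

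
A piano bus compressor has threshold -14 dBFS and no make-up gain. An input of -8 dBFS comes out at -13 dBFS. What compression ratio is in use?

Input overshoot = -8 − (-14) = 6 dB; output overshoot = -13 − (-14) = 1 dB.
Ratio = 6 / 1 = 6.

6:1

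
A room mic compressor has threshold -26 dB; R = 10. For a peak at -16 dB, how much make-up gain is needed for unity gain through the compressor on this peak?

Without make-up, output = threshold + overshoot/10 = -26 + 1 = -25 dB.
Gap to target: 9 dB.

9 dB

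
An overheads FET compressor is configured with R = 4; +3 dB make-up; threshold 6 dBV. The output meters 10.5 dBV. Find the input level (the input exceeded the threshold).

Remove make-up: 10.5 − 3 = 7.5 dBV.
The compressed level sits 7.5 − 6 = 1.5 dB over threshold.
Undo the ratio: input overshoot = 1.5 × 4 = 6 dB, giving input = 12 dBV.

12 dBV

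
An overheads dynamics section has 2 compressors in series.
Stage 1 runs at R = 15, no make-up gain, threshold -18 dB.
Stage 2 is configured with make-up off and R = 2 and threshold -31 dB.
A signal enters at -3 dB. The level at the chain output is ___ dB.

Stage 1: 15 dB above -18 dB, reduced 15:1 to 1 dB above → -17 dB.
Stage 2: -17 dB is 14 dB over -31 dB; at 2:1 that becomes 7 dB over, giving -24 dB.

-24 dB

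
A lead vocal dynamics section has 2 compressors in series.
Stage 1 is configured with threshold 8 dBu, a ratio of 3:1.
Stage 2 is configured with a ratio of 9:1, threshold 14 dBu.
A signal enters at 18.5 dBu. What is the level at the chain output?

11.5 dBu

Stage 1: overshoot 10.5 dB → 10.5/3 = 3.5 dB → 11.5 dBu.
Stage 2: below threshold (11.5 ≤ 14); passes unchanged; output 11.5 dBu.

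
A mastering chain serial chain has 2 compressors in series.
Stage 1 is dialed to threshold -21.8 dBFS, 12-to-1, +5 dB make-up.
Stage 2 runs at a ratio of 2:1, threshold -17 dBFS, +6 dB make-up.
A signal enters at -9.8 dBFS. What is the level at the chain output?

-10.4 dBFS

Stage 1: 12 dB above -21.8 dBFS, reduced 12:1 to 1 dB above → -20.8 dBFS; +5 dB make-up → -15.8 dBFS.
Stage 2: overshoot 1.2 dB → 1.2/2 = 0.6 dB → -16.4 dBFS; +6 dB make-up → -10.4 dBFS.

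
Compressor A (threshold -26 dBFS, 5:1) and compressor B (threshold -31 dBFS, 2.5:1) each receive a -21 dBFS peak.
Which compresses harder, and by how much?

A: overshoot 5 dB → output overshoot 1 dB → GR 4 dB.
B: overshoot 10 dB → output overshoot 4 dB → GR 6 dB.
B applies 2 dB more gain reduction.

B, by 2 dB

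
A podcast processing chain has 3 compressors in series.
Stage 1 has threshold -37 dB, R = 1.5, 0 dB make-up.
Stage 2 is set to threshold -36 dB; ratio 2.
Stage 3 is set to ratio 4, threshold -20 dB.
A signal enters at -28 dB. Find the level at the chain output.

Stage 1: 9 dB above -37 dB, reduced 1.5:1 to 6 dB above → -31 dB.
Stage 2: overshoot 5 dB → 5/2 = 2.5 dB → -33.5 dB.
Stage 3: -33.5 dB ≤ -20 dB, so stage 3 doesn't engage; output -33.5 dB.

-33.5 dB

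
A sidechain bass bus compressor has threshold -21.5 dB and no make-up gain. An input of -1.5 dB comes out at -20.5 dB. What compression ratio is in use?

Input overshoot = -1.5 − (-21.5) = 20 dB; output overshoot = -20.5 − (-21.5) = 1 dB.
Ratio = 20 / 1 = 20.

20:1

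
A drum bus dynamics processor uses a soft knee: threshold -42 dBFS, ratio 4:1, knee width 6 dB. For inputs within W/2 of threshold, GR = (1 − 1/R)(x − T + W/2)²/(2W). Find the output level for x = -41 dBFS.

-42 dBFS

x − T + W/2 = -41 − (-42) + 3 = 4.
GR = (1 − 1/4) × 4² / 12 = 0.75 × 16 / 12 = 1 dB.
Output = -41 − 1 = -42 dBFS.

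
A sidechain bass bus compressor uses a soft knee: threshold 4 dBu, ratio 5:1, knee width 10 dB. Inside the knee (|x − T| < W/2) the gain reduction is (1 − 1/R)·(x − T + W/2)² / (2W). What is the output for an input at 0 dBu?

x − T + W/2 = 0 − 4 + 5 = 1.
GR = (1 − 1/5) × 1² / 20 = 0.8 × 1 / 20 = 0.04 dB.
Output = 0 − 0.04 = -0.04 dBu.

-0.04 dBu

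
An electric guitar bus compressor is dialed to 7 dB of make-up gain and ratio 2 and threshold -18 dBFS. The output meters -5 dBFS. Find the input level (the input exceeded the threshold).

-6 dBFS

Remove make-up: -5 − 7 = -12 dBFS.
That's 6 dB above the -18 dBFS threshold.
Input overshoot = R × output overshoot = 12 dB → input = -18 + 12 = -6 dBFS.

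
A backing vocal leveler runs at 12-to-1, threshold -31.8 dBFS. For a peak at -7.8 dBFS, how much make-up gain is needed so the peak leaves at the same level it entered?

22 dB

The peak compresses to -31.8 + 24/12 = -29.8 dBFS.
To reach -7.8 dBFS requires -7.8 − (-29.8) = 22 dB of make-up.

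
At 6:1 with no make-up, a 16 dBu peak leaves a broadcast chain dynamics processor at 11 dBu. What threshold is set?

10 dBu

Gain reduction = 16 − 11 = 5 dB; output overshoot = GR / (R − 1) = 5 / 5 = 1 dB.
Threshold = output − output overshoot = 11 − 1 = 10 dBu.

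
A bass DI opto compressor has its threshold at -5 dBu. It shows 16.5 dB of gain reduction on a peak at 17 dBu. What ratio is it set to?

Input overshoot = 17 − (-5) = 22 dB.
Output overshoot = 22 − 16.5 = 5.5 dB.
Ratio = input overshoot / output overshoot = 22 / 5.5 = 4.

4:1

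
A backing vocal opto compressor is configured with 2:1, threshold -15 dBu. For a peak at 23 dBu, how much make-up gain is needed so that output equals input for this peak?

19 dB

The peak compresses to -15 + 38/2 = 4 dBu.
To reach 23 dBu requires 23 − 4 = 19 dB of make-up.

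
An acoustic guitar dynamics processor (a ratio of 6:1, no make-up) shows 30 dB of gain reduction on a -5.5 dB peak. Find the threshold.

Let T be the threshold. Output overshoot = (input overshoot)/R, so -35.5 − T = (-5.5 − T)/6.
6·(-35.5 − T) = -5.5 − T → 5·T = -213 − (-5.5) = -207.5.
T = -207.5/5 = -41.5 dB.

-41.5 dB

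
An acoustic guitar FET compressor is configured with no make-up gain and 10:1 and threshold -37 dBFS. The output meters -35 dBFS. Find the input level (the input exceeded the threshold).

-17 dBFS

That's 2 dB above the -37 dBFS threshold.
Before 10:1 compression the overshoot was 2 × 10 = 20 dB, so input = -37 + 20 = -17 dBFS.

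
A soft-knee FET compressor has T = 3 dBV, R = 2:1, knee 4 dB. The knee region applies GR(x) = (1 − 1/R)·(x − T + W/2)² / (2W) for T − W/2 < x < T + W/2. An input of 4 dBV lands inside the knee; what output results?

3.4375 dBV

x − T + W/2 = 4 − 3 + 2 = 3.
GR = (1 − 1/2) × 3² / 8 = 0.5 × 9 / 8 = 0.5625 dB.
Output = 4 − 0.5625 = 3.4375 dBV.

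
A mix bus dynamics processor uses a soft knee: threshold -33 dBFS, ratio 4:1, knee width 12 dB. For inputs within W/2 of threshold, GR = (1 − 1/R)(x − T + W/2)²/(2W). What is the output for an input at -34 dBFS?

-34.78125 dBFS

x − T + W/2 = -34 − (-33) + 6 = 5.
GR = (1 − 1/4) × 5² / 24 = 0.75 × 25 / 24 = 0.78125 dB.
Output = -34 − 0.78125 = -34.78125 dBFS.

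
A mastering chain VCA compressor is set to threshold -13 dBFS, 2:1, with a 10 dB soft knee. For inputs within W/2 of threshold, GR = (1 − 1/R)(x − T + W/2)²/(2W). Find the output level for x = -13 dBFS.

-13.625 dBFS

x − T + W/2 = -13 − (-13) + 5 = 5.
GR = (1 − 1/2) × 5² / 20 = 0.5 × 25 / 20 = 0.625 dB.
Output = -13 − 0.625 = -13.625 dBFS.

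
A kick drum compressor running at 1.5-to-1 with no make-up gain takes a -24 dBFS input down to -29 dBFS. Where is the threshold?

-39 dBFS

Let T be the threshold. Output overshoot = (input overshoot)/R, so -29 − T = (-24 − T)/1.5.
1.5·(-29 − T) = -24 − T → 0.5·T = -43.5 − (-24) = -19.5.
T = -19.5/0.5 = -39 dBFS.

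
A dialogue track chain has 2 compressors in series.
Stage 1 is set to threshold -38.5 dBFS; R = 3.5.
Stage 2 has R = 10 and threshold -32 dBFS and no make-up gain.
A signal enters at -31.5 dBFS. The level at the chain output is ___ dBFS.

-36.5 dBFS

Stage 1: overshoot 7 dB → 7/3.5 = 2 dB → -36.5 dBFS.
Stage 2: -36.5 dBFS ≤ -32 dBFS, so stage 2 doesn't engage; output -36.5 dBFS.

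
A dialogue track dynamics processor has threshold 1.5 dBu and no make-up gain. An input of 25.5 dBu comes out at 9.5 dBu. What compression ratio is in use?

3:1

Input overshoot = 25.5 − 1.5 = 24 dB; output overshoot = 9.5 − 1.5 = 8 dB.
Ratio = 24 / 8 = 3.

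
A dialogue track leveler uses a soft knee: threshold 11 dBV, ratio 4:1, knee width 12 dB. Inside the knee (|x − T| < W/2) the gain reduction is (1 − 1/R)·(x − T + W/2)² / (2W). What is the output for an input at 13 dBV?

11 dBV

x − T + W/2 = 13 − 11 + 6 = 8.
GR = (1 − 1/4) × 8² / 24 = 0.75 × 64 / 24 = 2 dB.
Output = 13 − 2 = 11 dBV.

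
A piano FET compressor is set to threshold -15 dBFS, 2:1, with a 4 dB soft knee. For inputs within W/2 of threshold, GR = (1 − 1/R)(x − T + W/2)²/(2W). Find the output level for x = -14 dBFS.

-14.5625 dBFS

x − T + W/2 = -14 − (-15) + 2 = 3.
GR = (1 − 1/2) × 3² / 8 = 0.5 × 9 / 8 = 0.5625 dB.
Output = -14 − 0.5625 = -14.5625 dBFS.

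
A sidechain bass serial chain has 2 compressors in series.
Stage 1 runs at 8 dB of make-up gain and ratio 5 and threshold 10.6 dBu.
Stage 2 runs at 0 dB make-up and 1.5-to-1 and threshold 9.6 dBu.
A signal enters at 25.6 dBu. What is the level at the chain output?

Stage 1: 25.6 dBu is 15 dB over 10.6 dBu; at 5:1 that becomes 3 dB over, giving 13.6 dBu; +8 dB make-up → 21.6 dBu.
Stage 2: 12 dB above 9.6 dBu, reduced 1.5:1 to 8 dB above → 17.6 dBu.

17.6 dBu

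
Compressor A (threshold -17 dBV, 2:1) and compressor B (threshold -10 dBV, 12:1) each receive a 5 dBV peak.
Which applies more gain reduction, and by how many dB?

A: GR = 22 − 22/2 = 11 dB.
B: GR = 15 − 15/12 = 13.75 dB.
B applies 2.75 dB more gain reduction.

B, by 2.75 dB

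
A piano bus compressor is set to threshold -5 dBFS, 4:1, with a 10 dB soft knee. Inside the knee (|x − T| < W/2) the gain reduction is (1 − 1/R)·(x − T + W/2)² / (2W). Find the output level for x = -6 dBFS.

x − T + W/2 = -6 − (-5) + 5 = 4.
GR = (1 − 1/4) × 4² / 20 = 0.75 × 16 / 20 = 0.6 dB.
Output = -6 − 0.6 = -6.6 dBFS.

-6.6 dBFS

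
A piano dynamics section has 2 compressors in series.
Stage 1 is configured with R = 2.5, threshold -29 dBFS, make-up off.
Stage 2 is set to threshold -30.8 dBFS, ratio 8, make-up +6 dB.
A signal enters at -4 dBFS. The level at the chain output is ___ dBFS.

-23.325 dBFS

Stage 1: 25 dB above -29 dBFS, reduced 2.5:1 to 10 dB above → -19 dBFS.
Stage 2: overshoot 11.8 dB → 11.8/8 = 1.475 dB → -29.325 dBFS; +6 dB make-up → -23.325 dBFS.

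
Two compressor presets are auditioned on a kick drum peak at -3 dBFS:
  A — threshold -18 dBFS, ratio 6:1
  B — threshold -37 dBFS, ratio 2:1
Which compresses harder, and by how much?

B, by 4.5 dB

A: GR = 15 − 15/6 = 12.5 dB.
B: GR = 34 − 34/2 = 17 dB.
B reduces 4.5 dB more.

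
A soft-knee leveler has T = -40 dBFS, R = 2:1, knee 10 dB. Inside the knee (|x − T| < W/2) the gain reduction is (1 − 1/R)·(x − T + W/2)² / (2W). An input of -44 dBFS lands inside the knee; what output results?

-44.025 dBFS

x − T + W/2 = -44 − (-40) + 5 = 1.
GR = (1 − 1/2) × 1² / 20 = 0.5 × 1 / 20 = 0.025 dB.
Output = -44 − 0.025 = -44.025 dBFS.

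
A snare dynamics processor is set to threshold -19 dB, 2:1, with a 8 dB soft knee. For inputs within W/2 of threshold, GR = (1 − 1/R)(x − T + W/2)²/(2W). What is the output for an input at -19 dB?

x − T + W/2 = -19 − (-19) + 4 = 4.
GR = (1 − 1/2) × 4² / 16 = 0.5 × 16 / 16 = 0.5 dB.
Output = -19 − 0.5 = -19.5 dB.

-19.5 dB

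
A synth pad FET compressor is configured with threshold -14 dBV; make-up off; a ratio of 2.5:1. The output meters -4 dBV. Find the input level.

The compressed level sits -4 − (-14) = 10 dB over threshold.
Before 2.5:1 compression the overshoot was 10 × 2.5 = 25 dB, so input = -14 + 25 = 11 dBV.

11 dBV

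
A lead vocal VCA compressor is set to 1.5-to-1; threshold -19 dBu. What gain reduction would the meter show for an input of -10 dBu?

-10 dBu exceeds the threshold by 9 dB.
After 1.5:1 compression the overshoot becomes 9/1.5 = 6 dB.
GR = overshoot in − overshoot out = 9 − 6 = 3 dB.

3 dB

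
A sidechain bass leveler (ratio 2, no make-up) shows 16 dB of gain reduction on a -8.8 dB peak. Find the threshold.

Let T be the threshold. Output overshoot = (input overshoot)/R, so -24.8 − T = (-8.8 − T)/2.
2·(-24.8 − T) = -8.8 − T → 1·T = -49.6 − (-8.8) = -40.8.
T = -40.8/1 = -40.8 dB.

-40.8 dB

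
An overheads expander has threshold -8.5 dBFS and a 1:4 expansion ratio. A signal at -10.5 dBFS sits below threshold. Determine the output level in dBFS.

-16.5 dBFS

Below threshold, a 1:4 expander applies gain = (4−1)×(T − x) of attenuation.
(4−1) × 2 = 6 dB, so output = -10.5 − 6 = -16.5 dBFS.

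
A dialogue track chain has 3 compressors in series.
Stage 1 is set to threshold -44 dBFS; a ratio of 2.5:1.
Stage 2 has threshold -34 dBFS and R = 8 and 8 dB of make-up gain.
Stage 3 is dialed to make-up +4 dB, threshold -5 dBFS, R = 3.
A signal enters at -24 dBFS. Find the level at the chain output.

Stage 1: overshoot 20 dB → 20/2.5 = 8 dB → -36 dBFS.
Stage 2: below threshold (-36 ≤ -34); passes unchanged; make-up brings it to -28 dBFS.
Stage 3: -28 dBFS is at or below the -5 dBFS threshold — no compression; make-up brings it to -24 dBFS.

-24 dBFS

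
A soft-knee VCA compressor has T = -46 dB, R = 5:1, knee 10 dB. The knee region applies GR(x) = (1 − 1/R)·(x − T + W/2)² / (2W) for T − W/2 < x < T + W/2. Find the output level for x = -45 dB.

x − T + W/2 = -45 − (-46) + 5 = 6.
GR = (1 − 1/5) × 6² / 20 = 0.8 × 36 / 20 = 1.44 dB.
Output = -45 − 1.44 = -46.44 dB.

-46.44 dB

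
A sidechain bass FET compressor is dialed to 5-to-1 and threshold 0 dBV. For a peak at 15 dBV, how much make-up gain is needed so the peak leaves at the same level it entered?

The peak compresses to 0 + 15/5 = 3 dBV.
To reach 15 dBV requires 15 − 3 = 12 dB of make-up.

12 dB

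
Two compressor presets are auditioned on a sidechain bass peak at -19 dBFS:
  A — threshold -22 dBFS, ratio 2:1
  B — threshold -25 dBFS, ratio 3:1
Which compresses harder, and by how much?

A: GR = 3 − 3/2 = 1.5 dB.
B: GR = 6 − 6/3 = 4 dB.
B reduces 2.5 dB more.

B, by 2.5 dB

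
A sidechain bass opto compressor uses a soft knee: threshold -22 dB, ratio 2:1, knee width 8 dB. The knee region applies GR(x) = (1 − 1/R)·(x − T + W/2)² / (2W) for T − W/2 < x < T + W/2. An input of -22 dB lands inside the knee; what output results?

x − T + W/2 = -22 − (-22) + 4 = 4.
GR = (1 − 1/2) × 4² / 16 = 0.5 × 16 / 16 = 0.5 dB.
Output = -22 − 0.5 = -22.5 dB.

-22.5 dB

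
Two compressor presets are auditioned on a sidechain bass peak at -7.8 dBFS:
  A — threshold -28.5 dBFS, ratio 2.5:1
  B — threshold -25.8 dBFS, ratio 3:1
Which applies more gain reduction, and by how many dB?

A, by 0.42 dB

A: GR = 20.7 − 20.7/2.5 = 12.42 dB.
B: GR = 18 − 18/3 = 12 dB.
A applies 0.42 dB more gain reduction.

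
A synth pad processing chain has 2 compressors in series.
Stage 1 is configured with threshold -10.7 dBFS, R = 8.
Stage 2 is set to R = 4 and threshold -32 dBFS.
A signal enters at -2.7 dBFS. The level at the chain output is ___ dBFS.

-26.425 dBFS

Stage 1: 8 dB above -10.7 dBFS, reduced 8:1 to 1 dB above → -9.7 dBFS.
Stage 2: -9.7 dBFS is 22.3 dB over -32 dBFS; at 4:1 that becomes 5.575 dB over, giving -26.425 dBFS.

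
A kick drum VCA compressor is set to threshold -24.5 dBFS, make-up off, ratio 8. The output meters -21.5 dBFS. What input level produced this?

The compressed level sits -21.5 − (-24.5) = 3 dB over threshold.
Undo the ratio: input overshoot = 3 × 8 = 24 dB, giving input = -0.5 dBFS.

-0.5 dBFS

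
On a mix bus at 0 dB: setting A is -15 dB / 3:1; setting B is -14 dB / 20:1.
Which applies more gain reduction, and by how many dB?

A: GR = 15 − 15/3 = 10 dB.
B: GR = 14 − 14/20 = 13.3 dB.
B reduces 3.3 dB more.

B, by 3.3 dB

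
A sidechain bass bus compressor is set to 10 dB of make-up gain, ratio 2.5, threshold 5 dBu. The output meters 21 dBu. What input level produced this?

20 dBu

Remove make-up: 21 − 10 = 11 dBu.
Post-compression overshoot = 11 − 5 = 6 dB.
Before 2.5:1 compression the overshoot was 6 × 2.5 = 15 dB, so input = 5 + 15 = 20 dBu.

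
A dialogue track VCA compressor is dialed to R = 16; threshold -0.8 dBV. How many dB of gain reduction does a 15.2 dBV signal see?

15.2 dBV exceeds the threshold by 16 dB.
At 16:1, output sits 16/16 = 1 dB above threshold.
GR = overshoot in − overshoot out = 16 − 1 = 15 dB.

15 dB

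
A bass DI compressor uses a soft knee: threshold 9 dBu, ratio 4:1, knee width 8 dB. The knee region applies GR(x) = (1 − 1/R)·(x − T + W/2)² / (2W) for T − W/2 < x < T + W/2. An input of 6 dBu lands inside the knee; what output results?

x − T + W/2 = 6 − 9 + 4 = 1.
GR = (1 − 1/4) × 1² / 16 = 0.75 × 1 / 16 = 0.046875 dB.
Output = 6 − 0.046875 = 5.953125 dBu.

5.953125 dBu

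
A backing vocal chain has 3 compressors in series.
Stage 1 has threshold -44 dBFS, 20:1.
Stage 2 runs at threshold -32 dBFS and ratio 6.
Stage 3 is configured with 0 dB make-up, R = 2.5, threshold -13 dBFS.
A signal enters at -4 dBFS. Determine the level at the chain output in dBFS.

-42 dBFS

Stage 1: 40 dB above -44 dBFS, reduced 20:1 to 2 dB above → -42 dBFS.
Stage 2: below threshold (-42 ≤ -32); passes unchanged; output -42 dBFS.
Stage 3: -42 dBFS ≤ -13 dBFS, so stage 3 doesn't engage; output -42 dBFS.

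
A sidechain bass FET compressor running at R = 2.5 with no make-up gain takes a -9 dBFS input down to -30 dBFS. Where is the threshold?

-44 dBFS

Let T be the threshold. Output overshoot = (input overshoot)/R, so -30 − T = (-9 − T)/2.5.
2.5·(-30 − T) = -9 − T → 1.5·T = -75 − (-9) = -66.
T = -66/1.5 = -44 dBFS.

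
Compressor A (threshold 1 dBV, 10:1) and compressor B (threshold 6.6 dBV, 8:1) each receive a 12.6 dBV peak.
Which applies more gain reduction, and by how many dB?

A, by 5.19 dB

A: overshoot 11.6 dB → output overshoot 1.16 dB → GR 10.44 dB.
B: overshoot 6 dB → output overshoot 0.75 dB → GR 5.25 dB.
Difference: 5.19 dB in favour of A.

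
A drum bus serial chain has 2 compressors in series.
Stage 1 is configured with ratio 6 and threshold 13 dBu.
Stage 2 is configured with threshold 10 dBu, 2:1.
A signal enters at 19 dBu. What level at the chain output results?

12 dBu

Stage 1: 19 dBu is 6 dB over 13 dBu; at 6:1 that becomes 1 dB over, giving 14 dBu.
Stage 2: 4 dB above 10 dBu, reduced 2:1 to 2 dB above → 12 dBu.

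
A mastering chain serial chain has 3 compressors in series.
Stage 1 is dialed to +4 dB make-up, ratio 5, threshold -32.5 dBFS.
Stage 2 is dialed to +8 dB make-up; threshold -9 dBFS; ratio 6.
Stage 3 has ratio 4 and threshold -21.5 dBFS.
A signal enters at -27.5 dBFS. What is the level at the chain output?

-21 dBFS

Stage 1: 5 dB above -32.5 dBFS, reduced 5:1 to 1 dB above → -31.5 dBFS; +4 dB make-up → -27.5 dBFS.
Stage 2: -27.5 dBFS ≤ -9 dBFS, so stage 2 doesn't engage; make-up brings it to -19.5 dBFS.
Stage 3: overshoot 2 dB → 2/4 = 0.5 dB → -21 dBFS.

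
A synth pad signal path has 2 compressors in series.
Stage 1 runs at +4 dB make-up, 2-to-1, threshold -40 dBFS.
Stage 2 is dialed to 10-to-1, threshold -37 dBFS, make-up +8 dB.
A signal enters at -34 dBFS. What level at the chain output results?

-28.6 dBFS

Stage 1: 6 dB above -40 dBFS, reduced 2:1 to 3 dB above → -37 dBFS; +4 dB make-up → -33 dBFS.
Stage 2: overshoot 4 dB → 4/10 = 0.4 dB → -36.6 dBFS; +8 dB make-up → -28.6 dBFS.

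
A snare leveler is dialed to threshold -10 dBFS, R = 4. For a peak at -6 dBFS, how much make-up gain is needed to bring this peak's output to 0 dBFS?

9 dB

Overshoot 4 dB → 4/4 = 1 dB after compression, so the compressed level is -10 + 1 = -9 dBFS.
Make-up = target − compressed = 0 − (-9) = 9 dB.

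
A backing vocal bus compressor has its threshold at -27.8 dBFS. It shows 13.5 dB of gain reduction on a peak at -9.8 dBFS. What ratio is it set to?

Input overshoot = -9.8 − (-27.8) = 18 dB.
Output overshoot = 18 − 13.5 = 4.5 dB.
Ratio = input overshoot / output overshoot = 18 / 4.5 = 4.

4:1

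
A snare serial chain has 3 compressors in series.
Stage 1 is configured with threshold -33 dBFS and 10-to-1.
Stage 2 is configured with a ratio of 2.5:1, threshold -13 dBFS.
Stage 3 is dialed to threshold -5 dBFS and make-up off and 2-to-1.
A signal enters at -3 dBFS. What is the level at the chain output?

Stage 1: 30 dB above -33 dBFS, reduced 10:1 to 3 dB above → -30 dBFS.
Stage 2: -30 dBFS is at or below the -13 dBFS threshold — no compression; output -30 dBFS.
Stage 3: -30 dBFS ≤ -5 dBFS, so stage 3 doesn't engage; output -30 dBFS.

-30 dBFS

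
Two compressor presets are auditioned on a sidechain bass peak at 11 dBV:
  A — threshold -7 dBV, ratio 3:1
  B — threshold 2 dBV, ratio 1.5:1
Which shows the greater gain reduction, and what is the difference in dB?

A: 18 dB over, compressed to 6 dB over, so 12 dB of GR.
B: 9 dB over, compressed to 6 dB over, so 3 dB of GR.
A reduces 9 dB more.

A, by 9 dB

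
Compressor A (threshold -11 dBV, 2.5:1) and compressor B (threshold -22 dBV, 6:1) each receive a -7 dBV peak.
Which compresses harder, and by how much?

A: 4 dB over, compressed to 1.6 dB over, so 2.4 dB of GR.
B: 15 dB over, compressed to 2.5 dB over, so 12.5 dB of GR.
B applies 10.1 dB more gain reduction.

B, by 10.1 dB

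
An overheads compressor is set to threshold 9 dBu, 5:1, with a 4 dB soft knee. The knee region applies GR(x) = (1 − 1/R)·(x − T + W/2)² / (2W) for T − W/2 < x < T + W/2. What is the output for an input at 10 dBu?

9.1 dBu

x − T + W/2 = 10 − 9 + 2 = 3.
GR = (1 − 1/5) × 3² / 8 = 0.8 × 9 / 8 = 0.9 dB.
Output = 10 − 0.9 = 9.1 dBu.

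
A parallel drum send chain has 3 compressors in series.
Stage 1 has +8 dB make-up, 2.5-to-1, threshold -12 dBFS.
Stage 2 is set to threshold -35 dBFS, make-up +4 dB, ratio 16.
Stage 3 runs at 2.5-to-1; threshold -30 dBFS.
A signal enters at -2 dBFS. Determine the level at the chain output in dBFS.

Stage 1: overshoot 10 dB → 10/2.5 = 4 dB → -8 dBFS; +8 dB make-up → 0 dBFS.
Stage 2: 35 dB above -35 dBFS, reduced 16:1 to 2.1875 dB above → -32.8125 dBFS; +4 dB make-up → -28.8125 dBFS.
Stage 3: 1.1875 dB above -30 dBFS, reduced 2.5:1 to 0.475 dB above → -29.525 dBFS.

-29.525 dBFS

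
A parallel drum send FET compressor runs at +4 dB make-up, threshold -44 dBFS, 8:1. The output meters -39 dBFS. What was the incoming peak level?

Before make-up, the level was -39 − 4 = -43 dBFS.
Post-compression overshoot = -43 − (-44) = 1 dB.
Undo the ratio: input overshoot = 1 × 8 = 8 dB, giving input = -36 dBFS.

-36 dBFS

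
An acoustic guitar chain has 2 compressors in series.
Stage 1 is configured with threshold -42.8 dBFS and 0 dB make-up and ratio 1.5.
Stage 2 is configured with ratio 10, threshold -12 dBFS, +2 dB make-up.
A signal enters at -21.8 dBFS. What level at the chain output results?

Stage 1: overshoot 21 dB → 21/1.5 = 14 dB → -28.8 dBFS.
Stage 2: -28.8 dBFS ≤ -12 dBFS, so stage 2 doesn't engage; make-up brings it to -26.8 dBFS.

-26.8 dBFS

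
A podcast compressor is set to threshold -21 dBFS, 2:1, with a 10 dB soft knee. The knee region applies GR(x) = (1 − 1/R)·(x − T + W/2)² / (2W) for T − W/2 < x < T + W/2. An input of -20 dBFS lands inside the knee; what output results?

x − T + W/2 = -20 − (-21) + 5 = 6.
GR = (1 − 1/2) × 6² / 20 = 0.5 × 36 / 20 = 0.9 dB.
Output = -20 − 0.9 = -20.9 dBFS.

-20.9 dBFS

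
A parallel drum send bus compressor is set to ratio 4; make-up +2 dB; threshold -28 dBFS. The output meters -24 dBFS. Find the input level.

Remove make-up: -24 − 2 = -26 dBFS.
That's 2 dB above the -28 dBFS threshold.
Before 4:1 compression the overshoot was 2 × 4 = 8 dB, so input = -28 + 8 = -20 dBFS.

-20 dBFS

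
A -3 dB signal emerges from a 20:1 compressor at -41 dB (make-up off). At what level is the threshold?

Let T be the threshold. Output overshoot = (input overshoot)/R, so -41 − T = (-3 − T)/20.
20·(-41 − T) = -3 − T → 19·T = -820 − (-3) = -817.
T = -817/19 = -43 dB.

-43 dB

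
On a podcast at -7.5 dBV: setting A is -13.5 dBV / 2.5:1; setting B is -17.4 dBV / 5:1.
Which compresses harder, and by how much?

B, by 4.32 dB

A: GR = 6 − 6/2.5 = 3.6 dB.
B: GR = 9.9 − 9.9/5 = 7.92 dB.
B applies 4.32 dB more gain reduction.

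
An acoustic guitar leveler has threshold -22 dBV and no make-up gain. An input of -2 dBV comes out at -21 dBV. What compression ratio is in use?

Input overshoot = -2 − (-22) = 20 dB; output overshoot = -21 − (-22) = 1 dB.
Ratio = 20 / 1 = 20.

20:1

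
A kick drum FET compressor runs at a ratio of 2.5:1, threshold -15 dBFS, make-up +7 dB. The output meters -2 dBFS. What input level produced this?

Remove make-up: -2 − 7 = -9 dBFS.
That's 6 dB above the -15 dBFS threshold.
Undo the ratio: input overshoot = 6 × 2.5 = 15 dB, giving input = 0 dBFS.

0 dBFS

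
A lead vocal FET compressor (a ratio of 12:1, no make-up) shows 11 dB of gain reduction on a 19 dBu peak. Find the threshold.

Gain reduction = 19 − 8 = 11 dB; output overshoot = GR / (R − 1) = 11 / 11 = 1 dB.
Threshold = output − output overshoot = 8 − 1 = 7 dBu.

7 dBu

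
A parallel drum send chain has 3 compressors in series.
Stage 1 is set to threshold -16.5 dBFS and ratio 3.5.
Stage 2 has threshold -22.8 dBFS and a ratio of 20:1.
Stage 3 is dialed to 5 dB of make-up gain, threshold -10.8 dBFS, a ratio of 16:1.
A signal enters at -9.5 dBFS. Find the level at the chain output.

Stage 1: overshoot 7 dB → 7/3.5 = 2 dB → -14.5 dBFS.
Stage 2: overshoot 8.3 dB → 8.3/20 = 0.415 dB → -22.385 dBFS.
Stage 3: -22.385 dBFS ≤ -10.8 dBFS, so stage 3 doesn't engage; make-up brings it to -17.385 dBFS.

-17.385 dBFS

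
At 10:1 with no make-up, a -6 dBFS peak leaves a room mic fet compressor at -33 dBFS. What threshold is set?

Gain reduction = -6 − (-33) = 27 dB; output overshoot = GR / (R − 1) = 27 / 9 = 3 dB.
Threshold = output − output overshoot = -33 − 3 = -36 dBFS.

-36 dBFS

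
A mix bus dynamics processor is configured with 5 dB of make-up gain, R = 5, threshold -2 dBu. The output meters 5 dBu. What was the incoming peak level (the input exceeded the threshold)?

Before make-up, the level was 5 − 5 = 0 dBu.
That's 2 dB above the -2 dBu threshold.
Undo the ratio: input overshoot = 2 × 5 = 10 dB, giving input = 8 dBu.

8 dBu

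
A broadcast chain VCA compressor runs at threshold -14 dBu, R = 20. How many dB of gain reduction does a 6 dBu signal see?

6 dBu exceeds the threshold by 20 dB.
After 20:1 compression the overshoot becomes 20/20 = 1 dB.
Gain reduction = 20 − 1 = 19 dB.

19 dB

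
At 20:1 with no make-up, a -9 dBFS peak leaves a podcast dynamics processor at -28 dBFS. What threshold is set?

-29 dBFS

Let T be the threshold. Output overshoot = (input overshoot)/R, so -28 − T = (-9 − T)/20.
20·(-28 − T) = -9 − T → 19·T = -560 − (-9) = -551.
T = -551/19 = -29 dBFS.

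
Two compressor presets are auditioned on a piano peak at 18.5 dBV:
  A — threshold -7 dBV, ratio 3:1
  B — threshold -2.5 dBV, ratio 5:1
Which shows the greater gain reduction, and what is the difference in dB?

A, by 0.2 dB

A: 25.5 dB over, compressed to 8.5 dB over, so 17 dB of GR.
B: 21 dB over, compressed to 4.2 dB over, so 16.8 dB of GR.
Difference: 0.2 dB in favour of A.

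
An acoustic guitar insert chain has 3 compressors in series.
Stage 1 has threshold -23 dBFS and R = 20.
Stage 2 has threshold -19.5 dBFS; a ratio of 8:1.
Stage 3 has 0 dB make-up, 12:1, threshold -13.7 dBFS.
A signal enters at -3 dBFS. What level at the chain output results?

Stage 1: -3 dBFS is 20 dB over -23 dBFS; at 20:1 that becomes 1 dB over, giving -22 dBFS.
Stage 2: -22 dBFS ≤ -19.5 dBFS, so stage 2 doesn't engage; output -22 dBFS.
Stage 3: below threshold (-22 ≤ -13.7); passes unchanged; output -22 dBFS.

-22 dBFS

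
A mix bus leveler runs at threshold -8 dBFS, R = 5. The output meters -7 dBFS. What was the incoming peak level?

-3 dBFS

The compressed level sits -7 − (-8) = 1 dB over threshold.
Undo the ratio: input overshoot = 1 × 5 = 5 dB, giving input = -3 dBFS.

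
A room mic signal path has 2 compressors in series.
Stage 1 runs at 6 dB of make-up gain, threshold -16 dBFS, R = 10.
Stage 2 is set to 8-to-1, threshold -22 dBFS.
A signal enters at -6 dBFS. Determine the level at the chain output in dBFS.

Stage 1: 10 dB above -16 dBFS, reduced 10:1 to 1 dB above → -15 dBFS; +6 dB make-up → -9 dBFS.
Stage 2: overshoot 13 dB → 13/8 = 1.625 dB → -20.375 dBFS.

-20.375 dBFS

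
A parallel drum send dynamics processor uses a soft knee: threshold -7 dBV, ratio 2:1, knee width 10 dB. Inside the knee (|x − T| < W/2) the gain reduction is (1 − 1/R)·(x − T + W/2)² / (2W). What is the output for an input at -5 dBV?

x − T + W/2 = -5 − (-7) + 5 = 7.
GR = (1 − 1/2) × 7² / 20 = 0.5 × 49 / 20 = 1.225 dB.
Output = -5 − 1.225 = -6.225 dBV.

-6.225 dBV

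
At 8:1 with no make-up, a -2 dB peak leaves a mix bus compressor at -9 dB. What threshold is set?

Input is 8 dB above T (since output overshoot × R = input overshoot: (-9 − T)·8 = -2 − T gives T = -10 dB).
Check: -10 + (-2 − (-10))/8 = -10 + 1 = -9 dB. ✓

-10 dB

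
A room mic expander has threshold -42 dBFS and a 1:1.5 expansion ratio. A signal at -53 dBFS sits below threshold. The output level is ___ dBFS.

-58.5 dBFS

Undershoot = (-42) − (-53) = 11 dB.
At 1:1.5, that expands to 16.5 dB under threshold.
Output = -42 − 16.5 = -58.5 dBFS.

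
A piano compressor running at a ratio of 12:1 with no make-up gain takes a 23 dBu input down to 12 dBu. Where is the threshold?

Gain reduction = 23 − 12 = 11 dB; output overshoot = GR / (R − 1) = 11 / 11 = 1 dB.
Threshold = output − output overshoot = 12 − 1 = 11 dBu.

11 dBu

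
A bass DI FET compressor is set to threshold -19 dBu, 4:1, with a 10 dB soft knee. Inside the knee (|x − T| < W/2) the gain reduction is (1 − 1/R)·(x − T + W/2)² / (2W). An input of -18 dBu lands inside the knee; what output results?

-19.35 dBu

x − T + W/2 = -18 − (-19) + 5 = 6.
GR = (1 − 1/4) × 6² / 20 = 0.75 × 36 / 20 = 1.35 dB.
Output = -18 − 1.35 = -19.35 dBu.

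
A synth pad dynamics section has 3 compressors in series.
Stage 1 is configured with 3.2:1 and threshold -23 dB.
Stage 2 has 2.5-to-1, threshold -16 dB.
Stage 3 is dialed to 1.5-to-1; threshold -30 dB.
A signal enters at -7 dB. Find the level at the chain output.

-22 dB

Stage 1: -7 dB is 16 dB over -23 dB; at 3.2:1 that becomes 5 dB over, giving -18 dB.
Stage 2: -18 dB ≤ -16 dB, so stage 2 doesn't engage; output -18 dB.
Stage 3: overshoot 12 dB → 12/1.5 = 8 dB → -22 dB.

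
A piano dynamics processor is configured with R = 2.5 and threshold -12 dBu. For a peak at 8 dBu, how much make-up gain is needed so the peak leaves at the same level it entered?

Without make-up, output = threshold + overshoot/2.5 = -12 + 8 = -4 dBu.
Gap to target: 12 dB.

12 dB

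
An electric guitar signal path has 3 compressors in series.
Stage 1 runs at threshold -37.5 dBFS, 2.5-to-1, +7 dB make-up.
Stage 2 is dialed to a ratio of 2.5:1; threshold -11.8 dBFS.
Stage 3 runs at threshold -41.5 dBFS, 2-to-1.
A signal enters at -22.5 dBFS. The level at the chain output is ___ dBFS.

Stage 1: -22.5 dBFS is 15 dB over -37.5 dBFS; at 2.5:1 that becomes 6 dB over, giving -31.5 dBFS; +7 dB make-up → -24.5 dBFS.
Stage 2: -24.5 dBFS is at or below the -11.8 dBFS threshold — no compression; output -24.5 dBFS.
Stage 3: 17 dB above -41.5 dBFS, reduced 2:1 to 8.5 dB above → -33 dBFS.

-33 dBFS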